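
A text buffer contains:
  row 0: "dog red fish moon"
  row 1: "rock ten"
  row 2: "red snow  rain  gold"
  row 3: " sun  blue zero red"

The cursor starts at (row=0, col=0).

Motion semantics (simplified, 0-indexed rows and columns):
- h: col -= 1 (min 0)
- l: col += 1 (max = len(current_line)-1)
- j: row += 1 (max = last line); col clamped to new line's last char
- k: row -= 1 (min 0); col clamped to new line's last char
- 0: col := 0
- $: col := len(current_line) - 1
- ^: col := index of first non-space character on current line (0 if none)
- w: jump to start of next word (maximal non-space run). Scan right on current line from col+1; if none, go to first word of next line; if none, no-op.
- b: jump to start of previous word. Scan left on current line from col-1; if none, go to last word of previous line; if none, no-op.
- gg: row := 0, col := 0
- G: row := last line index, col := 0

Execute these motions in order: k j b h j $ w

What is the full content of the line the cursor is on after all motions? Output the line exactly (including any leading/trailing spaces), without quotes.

After 1 (k): row=0 col=0 char='d'
After 2 (j): row=1 col=0 char='r'
After 3 (b): row=0 col=13 char='m'
After 4 (h): row=0 col=12 char='_'
After 5 (j): row=1 col=7 char='n'
After 6 ($): row=1 col=7 char='n'
After 7 (w): row=2 col=0 char='r'

Answer: red snow  rain  gold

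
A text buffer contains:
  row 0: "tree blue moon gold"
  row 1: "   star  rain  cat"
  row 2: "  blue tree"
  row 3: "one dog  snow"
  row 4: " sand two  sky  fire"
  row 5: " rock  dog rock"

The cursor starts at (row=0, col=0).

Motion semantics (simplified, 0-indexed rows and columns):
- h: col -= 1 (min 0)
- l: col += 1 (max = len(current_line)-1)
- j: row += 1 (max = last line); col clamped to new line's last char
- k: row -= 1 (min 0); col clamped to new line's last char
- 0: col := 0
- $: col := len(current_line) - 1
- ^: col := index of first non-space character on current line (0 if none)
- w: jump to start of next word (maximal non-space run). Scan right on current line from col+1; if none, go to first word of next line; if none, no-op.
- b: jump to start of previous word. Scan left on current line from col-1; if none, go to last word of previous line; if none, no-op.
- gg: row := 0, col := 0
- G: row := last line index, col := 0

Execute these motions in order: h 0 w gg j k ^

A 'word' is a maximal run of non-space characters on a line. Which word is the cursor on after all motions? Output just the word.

Answer: tree

Derivation:
After 1 (h): row=0 col=0 char='t'
After 2 (0): row=0 col=0 char='t'
After 3 (w): row=0 col=5 char='b'
After 4 (gg): row=0 col=0 char='t'
After 5 (j): row=1 col=0 char='_'
After 6 (k): row=0 col=0 char='t'
After 7 (^): row=0 col=0 char='t'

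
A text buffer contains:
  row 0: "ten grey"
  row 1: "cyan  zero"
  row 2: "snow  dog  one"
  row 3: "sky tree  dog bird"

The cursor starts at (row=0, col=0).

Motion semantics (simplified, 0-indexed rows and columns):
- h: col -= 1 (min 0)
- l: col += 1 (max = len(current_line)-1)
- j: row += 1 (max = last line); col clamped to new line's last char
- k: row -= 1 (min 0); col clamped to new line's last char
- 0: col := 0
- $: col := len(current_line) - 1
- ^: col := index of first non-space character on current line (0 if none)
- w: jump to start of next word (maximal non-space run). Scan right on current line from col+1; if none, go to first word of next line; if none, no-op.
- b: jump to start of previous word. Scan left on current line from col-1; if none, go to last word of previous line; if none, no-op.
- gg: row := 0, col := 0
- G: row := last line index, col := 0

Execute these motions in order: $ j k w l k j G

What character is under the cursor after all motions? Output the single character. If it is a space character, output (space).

After 1 ($): row=0 col=7 char='y'
After 2 (j): row=1 col=7 char='e'
After 3 (k): row=0 col=7 char='y'
After 4 (w): row=1 col=0 char='c'
After 5 (l): row=1 col=1 char='y'
After 6 (k): row=0 col=1 char='e'
After 7 (j): row=1 col=1 char='y'
After 8 (G): row=3 col=0 char='s'

Answer: s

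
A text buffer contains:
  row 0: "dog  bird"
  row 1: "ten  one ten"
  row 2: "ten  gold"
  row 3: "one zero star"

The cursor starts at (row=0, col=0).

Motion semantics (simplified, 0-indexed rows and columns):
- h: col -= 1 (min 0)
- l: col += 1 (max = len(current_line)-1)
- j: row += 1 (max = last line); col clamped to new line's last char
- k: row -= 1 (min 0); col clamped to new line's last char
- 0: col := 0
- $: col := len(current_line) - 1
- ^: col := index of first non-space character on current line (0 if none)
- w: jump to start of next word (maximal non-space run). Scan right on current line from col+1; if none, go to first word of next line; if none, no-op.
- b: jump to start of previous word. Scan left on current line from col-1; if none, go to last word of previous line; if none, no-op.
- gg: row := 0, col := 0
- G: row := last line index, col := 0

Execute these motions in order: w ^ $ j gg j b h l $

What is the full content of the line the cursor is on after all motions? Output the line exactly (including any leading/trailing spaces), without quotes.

After 1 (w): row=0 col=5 char='b'
After 2 (^): row=0 col=0 char='d'
After 3 ($): row=0 col=8 char='d'
After 4 (j): row=1 col=8 char='_'
After 5 (gg): row=0 col=0 char='d'
After 6 (j): row=1 col=0 char='t'
After 7 (b): row=0 col=5 char='b'
After 8 (h): row=0 col=4 char='_'
After 9 (l): row=0 col=5 char='b'
After 10 ($): row=0 col=8 char='d'

Answer: dog  bird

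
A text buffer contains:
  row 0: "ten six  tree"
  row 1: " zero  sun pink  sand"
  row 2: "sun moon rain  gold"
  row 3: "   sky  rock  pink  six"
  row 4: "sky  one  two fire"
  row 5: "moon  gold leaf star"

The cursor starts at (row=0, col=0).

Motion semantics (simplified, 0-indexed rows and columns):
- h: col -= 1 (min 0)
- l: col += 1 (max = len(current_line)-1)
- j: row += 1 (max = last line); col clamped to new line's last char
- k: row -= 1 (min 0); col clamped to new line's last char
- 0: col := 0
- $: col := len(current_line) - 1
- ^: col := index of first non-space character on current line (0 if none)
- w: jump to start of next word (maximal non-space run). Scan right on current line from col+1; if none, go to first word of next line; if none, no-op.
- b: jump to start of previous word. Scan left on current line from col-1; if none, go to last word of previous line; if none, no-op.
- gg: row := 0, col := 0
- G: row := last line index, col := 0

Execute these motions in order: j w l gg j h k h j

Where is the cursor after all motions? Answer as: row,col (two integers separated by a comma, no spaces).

Answer: 1,0

Derivation:
After 1 (j): row=1 col=0 char='_'
After 2 (w): row=1 col=1 char='z'
After 3 (l): row=1 col=2 char='e'
After 4 (gg): row=0 col=0 char='t'
After 5 (j): row=1 col=0 char='_'
After 6 (h): row=1 col=0 char='_'
After 7 (k): row=0 col=0 char='t'
After 8 (h): row=0 col=0 char='t'
After 9 (j): row=1 col=0 char='_'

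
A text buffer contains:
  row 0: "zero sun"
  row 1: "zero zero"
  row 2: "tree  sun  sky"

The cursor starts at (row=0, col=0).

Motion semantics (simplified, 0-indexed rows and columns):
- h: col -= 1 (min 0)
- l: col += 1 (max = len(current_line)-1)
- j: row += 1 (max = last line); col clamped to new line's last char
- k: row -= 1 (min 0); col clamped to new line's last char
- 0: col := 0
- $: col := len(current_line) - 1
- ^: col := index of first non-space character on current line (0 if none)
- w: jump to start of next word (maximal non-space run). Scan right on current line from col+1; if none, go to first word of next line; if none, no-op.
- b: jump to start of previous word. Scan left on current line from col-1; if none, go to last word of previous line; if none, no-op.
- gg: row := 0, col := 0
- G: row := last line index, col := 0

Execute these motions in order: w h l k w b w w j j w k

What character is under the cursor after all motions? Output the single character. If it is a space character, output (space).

After 1 (w): row=0 col=5 char='s'
After 2 (h): row=0 col=4 char='_'
After 3 (l): row=0 col=5 char='s'
After 4 (k): row=0 col=5 char='s'
After 5 (w): row=1 col=0 char='z'
After 6 (b): row=0 col=5 char='s'
After 7 (w): row=1 col=0 char='z'
After 8 (w): row=1 col=5 char='z'
After 9 (j): row=2 col=5 char='_'
After 10 (j): row=2 col=5 char='_'
After 11 (w): row=2 col=6 char='s'
After 12 (k): row=1 col=6 char='e'

Answer: e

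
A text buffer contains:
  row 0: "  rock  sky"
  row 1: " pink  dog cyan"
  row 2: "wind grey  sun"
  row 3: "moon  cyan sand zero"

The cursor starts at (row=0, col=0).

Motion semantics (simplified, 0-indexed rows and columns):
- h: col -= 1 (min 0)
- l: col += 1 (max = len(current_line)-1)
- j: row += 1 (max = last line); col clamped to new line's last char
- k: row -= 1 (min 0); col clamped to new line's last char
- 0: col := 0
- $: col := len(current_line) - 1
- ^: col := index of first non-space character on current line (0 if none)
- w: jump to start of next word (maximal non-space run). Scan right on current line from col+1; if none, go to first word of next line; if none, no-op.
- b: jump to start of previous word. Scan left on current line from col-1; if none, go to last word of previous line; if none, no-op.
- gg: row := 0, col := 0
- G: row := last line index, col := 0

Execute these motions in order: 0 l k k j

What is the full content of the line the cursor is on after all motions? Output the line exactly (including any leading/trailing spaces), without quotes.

Answer:  pink  dog cyan

Derivation:
After 1 (0): row=0 col=0 char='_'
After 2 (l): row=0 col=1 char='_'
After 3 (k): row=0 col=1 char='_'
After 4 (k): row=0 col=1 char='_'
After 5 (j): row=1 col=1 char='p'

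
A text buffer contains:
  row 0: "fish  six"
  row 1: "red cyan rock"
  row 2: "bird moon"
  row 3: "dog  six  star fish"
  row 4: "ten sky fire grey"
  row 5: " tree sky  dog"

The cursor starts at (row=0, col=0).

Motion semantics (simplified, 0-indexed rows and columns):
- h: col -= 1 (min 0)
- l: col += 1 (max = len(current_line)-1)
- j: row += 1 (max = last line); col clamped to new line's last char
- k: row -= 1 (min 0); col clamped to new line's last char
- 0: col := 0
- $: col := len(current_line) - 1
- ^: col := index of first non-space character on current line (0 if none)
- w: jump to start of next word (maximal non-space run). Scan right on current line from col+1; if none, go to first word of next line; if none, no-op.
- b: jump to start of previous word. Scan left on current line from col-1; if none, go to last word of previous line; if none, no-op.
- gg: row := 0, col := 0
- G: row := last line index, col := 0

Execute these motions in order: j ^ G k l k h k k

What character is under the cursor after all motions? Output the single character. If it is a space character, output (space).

Answer: r

Derivation:
After 1 (j): row=1 col=0 char='r'
After 2 (^): row=1 col=0 char='r'
After 3 (G): row=5 col=0 char='_'
After 4 (k): row=4 col=0 char='t'
After 5 (l): row=4 col=1 char='e'
After 6 (k): row=3 col=1 char='o'
After 7 (h): row=3 col=0 char='d'
After 8 (k): row=2 col=0 char='b'
After 9 (k): row=1 col=0 char='r'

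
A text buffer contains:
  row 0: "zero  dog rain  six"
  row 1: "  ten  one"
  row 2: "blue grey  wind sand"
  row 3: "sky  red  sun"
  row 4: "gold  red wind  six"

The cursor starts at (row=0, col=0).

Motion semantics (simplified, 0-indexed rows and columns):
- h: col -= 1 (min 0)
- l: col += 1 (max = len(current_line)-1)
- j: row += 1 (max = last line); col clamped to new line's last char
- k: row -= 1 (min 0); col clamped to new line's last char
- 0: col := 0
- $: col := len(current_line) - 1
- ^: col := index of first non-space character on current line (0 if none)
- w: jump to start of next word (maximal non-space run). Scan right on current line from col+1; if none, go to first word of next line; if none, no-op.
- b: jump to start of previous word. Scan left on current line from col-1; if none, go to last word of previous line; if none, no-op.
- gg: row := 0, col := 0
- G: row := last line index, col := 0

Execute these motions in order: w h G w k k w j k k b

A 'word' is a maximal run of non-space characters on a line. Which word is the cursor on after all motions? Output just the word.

After 1 (w): row=0 col=6 char='d'
After 2 (h): row=0 col=5 char='_'
After 3 (G): row=4 col=0 char='g'
After 4 (w): row=4 col=6 char='r'
After 5 (k): row=3 col=6 char='e'
After 6 (k): row=2 col=6 char='r'
After 7 (w): row=2 col=11 char='w'
After 8 (j): row=3 col=11 char='u'
After 9 (k): row=2 col=11 char='w'
After 10 (k): row=1 col=9 char='e'
After 11 (b): row=1 col=7 char='o'

Answer: one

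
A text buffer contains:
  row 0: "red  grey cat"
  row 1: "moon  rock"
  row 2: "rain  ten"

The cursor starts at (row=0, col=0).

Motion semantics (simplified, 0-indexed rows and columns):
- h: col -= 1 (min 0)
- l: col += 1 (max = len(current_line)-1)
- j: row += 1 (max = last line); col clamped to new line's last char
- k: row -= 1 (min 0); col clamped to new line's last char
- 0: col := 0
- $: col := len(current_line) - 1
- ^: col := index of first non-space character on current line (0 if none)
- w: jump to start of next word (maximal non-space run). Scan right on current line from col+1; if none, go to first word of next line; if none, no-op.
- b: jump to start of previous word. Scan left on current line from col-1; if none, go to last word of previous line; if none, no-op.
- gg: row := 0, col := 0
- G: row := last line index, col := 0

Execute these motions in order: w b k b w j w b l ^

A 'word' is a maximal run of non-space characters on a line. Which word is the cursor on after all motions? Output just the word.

After 1 (w): row=0 col=5 char='g'
After 2 (b): row=0 col=0 char='r'
After 3 (k): row=0 col=0 char='r'
After 4 (b): row=0 col=0 char='r'
After 5 (w): row=0 col=5 char='g'
After 6 (j): row=1 col=5 char='_'
After 7 (w): row=1 col=6 char='r'
After 8 (b): row=1 col=0 char='m'
After 9 (l): row=1 col=1 char='o'
After 10 (^): row=1 col=0 char='m'

Answer: moon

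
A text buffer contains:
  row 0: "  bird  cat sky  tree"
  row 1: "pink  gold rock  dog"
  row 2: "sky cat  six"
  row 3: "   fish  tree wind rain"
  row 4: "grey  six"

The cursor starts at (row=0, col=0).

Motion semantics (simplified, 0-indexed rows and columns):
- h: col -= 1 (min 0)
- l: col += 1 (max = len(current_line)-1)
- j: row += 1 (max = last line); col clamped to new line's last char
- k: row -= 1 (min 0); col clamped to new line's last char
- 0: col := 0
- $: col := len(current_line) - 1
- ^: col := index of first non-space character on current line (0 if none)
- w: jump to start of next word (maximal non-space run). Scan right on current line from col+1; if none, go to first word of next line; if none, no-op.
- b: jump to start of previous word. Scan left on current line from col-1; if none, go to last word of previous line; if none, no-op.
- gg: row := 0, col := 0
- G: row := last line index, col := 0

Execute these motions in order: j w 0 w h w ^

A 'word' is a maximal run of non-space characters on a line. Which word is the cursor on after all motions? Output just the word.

Answer: pink

Derivation:
After 1 (j): row=1 col=0 char='p'
After 2 (w): row=1 col=6 char='g'
After 3 (0): row=1 col=0 char='p'
After 4 (w): row=1 col=6 char='g'
After 5 (h): row=1 col=5 char='_'
After 6 (w): row=1 col=6 char='g'
After 7 (^): row=1 col=0 char='p'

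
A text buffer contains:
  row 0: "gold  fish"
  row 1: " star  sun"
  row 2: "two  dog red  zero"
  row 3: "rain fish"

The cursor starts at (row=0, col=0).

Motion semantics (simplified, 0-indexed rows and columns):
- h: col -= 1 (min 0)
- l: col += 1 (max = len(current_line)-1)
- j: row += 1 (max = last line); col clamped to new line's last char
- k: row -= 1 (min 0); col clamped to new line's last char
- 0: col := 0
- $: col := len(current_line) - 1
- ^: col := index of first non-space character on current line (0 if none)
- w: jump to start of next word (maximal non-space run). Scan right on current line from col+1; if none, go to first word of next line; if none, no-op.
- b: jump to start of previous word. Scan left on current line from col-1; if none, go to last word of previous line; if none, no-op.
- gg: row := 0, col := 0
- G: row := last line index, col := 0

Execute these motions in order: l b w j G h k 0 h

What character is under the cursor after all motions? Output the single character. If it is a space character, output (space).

Answer: t

Derivation:
After 1 (l): row=0 col=1 char='o'
After 2 (b): row=0 col=0 char='g'
After 3 (w): row=0 col=6 char='f'
After 4 (j): row=1 col=6 char='_'
After 5 (G): row=3 col=0 char='r'
After 6 (h): row=3 col=0 char='r'
After 7 (k): row=2 col=0 char='t'
After 8 (0): row=2 col=0 char='t'
After 9 (h): row=2 col=0 char='t'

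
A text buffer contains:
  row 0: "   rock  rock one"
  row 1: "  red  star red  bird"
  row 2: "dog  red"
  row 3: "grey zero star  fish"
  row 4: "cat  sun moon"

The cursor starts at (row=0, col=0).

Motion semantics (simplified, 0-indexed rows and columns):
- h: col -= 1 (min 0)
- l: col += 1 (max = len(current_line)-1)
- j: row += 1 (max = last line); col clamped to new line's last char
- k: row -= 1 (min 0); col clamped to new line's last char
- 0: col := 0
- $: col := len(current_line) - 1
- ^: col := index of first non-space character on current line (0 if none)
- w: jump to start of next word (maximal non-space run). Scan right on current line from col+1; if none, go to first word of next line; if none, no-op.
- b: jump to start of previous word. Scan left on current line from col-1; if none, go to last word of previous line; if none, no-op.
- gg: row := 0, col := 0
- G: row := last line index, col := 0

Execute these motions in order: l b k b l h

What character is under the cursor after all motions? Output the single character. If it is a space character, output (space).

After 1 (l): row=0 col=1 char='_'
After 2 (b): row=0 col=1 char='_'
After 3 (k): row=0 col=1 char='_'
After 4 (b): row=0 col=1 char='_'
After 5 (l): row=0 col=2 char='_'
After 6 (h): row=0 col=1 char='_'

Answer: (space)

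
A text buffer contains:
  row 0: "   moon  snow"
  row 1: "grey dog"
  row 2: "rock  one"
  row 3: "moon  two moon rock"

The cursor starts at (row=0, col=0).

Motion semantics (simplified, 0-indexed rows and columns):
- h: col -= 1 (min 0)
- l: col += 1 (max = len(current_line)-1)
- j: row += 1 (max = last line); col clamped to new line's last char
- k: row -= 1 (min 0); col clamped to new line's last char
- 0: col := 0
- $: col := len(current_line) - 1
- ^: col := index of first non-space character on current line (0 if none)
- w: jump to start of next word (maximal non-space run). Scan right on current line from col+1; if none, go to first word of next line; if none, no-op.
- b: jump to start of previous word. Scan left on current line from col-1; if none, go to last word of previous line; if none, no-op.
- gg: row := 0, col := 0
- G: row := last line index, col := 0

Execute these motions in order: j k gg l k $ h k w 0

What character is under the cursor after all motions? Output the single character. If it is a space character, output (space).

Answer: g

Derivation:
After 1 (j): row=1 col=0 char='g'
After 2 (k): row=0 col=0 char='_'
After 3 (gg): row=0 col=0 char='_'
After 4 (l): row=0 col=1 char='_'
After 5 (k): row=0 col=1 char='_'
After 6 ($): row=0 col=12 char='w'
After 7 (h): row=0 col=11 char='o'
After 8 (k): row=0 col=11 char='o'
After 9 (w): row=1 col=0 char='g'
After 10 (0): row=1 col=0 char='g'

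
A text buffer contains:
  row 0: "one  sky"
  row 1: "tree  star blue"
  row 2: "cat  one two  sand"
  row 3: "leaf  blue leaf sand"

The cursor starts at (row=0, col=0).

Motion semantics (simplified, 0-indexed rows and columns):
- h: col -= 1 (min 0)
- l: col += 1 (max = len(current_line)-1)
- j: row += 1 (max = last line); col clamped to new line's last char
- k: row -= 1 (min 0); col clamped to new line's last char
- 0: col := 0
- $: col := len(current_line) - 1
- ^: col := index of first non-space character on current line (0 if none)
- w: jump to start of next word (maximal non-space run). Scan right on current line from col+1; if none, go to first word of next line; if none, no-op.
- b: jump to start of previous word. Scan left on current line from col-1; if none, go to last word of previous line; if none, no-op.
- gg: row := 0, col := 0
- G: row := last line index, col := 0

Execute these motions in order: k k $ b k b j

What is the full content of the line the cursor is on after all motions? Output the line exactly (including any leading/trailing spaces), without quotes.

After 1 (k): row=0 col=0 char='o'
After 2 (k): row=0 col=0 char='o'
After 3 ($): row=0 col=7 char='y'
After 4 (b): row=0 col=5 char='s'
After 5 (k): row=0 col=5 char='s'
After 6 (b): row=0 col=0 char='o'
After 7 (j): row=1 col=0 char='t'

Answer: tree  star blue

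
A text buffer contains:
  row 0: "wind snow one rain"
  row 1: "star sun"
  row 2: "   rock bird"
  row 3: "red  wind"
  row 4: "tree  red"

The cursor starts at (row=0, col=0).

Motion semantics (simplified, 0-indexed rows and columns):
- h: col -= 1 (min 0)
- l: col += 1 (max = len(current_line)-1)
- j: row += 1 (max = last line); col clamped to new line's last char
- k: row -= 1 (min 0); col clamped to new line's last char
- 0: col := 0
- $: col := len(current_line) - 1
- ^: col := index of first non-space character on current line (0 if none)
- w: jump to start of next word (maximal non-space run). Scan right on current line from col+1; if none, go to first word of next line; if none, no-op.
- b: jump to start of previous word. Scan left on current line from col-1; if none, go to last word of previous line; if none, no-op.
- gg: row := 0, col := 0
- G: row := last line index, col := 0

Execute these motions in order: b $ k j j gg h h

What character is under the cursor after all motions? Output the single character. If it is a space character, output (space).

Answer: w

Derivation:
After 1 (b): row=0 col=0 char='w'
After 2 ($): row=0 col=17 char='n'
After 3 (k): row=0 col=17 char='n'
After 4 (j): row=1 col=7 char='n'
After 5 (j): row=2 col=7 char='_'
After 6 (gg): row=0 col=0 char='w'
After 7 (h): row=0 col=0 char='w'
After 8 (h): row=0 col=0 char='w'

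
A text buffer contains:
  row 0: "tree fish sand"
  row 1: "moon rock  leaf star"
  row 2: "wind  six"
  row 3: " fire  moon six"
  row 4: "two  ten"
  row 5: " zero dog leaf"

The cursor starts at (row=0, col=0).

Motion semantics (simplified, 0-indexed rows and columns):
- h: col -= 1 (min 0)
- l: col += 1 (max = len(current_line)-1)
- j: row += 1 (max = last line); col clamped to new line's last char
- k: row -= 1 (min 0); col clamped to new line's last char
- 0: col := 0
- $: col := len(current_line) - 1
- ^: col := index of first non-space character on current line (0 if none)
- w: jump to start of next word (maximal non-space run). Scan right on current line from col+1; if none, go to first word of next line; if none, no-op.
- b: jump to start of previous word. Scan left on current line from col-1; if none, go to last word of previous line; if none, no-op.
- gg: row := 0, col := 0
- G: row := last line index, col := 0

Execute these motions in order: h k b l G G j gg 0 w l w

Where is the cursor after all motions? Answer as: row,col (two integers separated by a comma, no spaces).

After 1 (h): row=0 col=0 char='t'
After 2 (k): row=0 col=0 char='t'
After 3 (b): row=0 col=0 char='t'
After 4 (l): row=0 col=1 char='r'
After 5 (G): row=5 col=0 char='_'
After 6 (G): row=5 col=0 char='_'
After 7 (j): row=5 col=0 char='_'
After 8 (gg): row=0 col=0 char='t'
After 9 (0): row=0 col=0 char='t'
After 10 (w): row=0 col=5 char='f'
After 11 (l): row=0 col=6 char='i'
After 12 (w): row=0 col=10 char='s'

Answer: 0,10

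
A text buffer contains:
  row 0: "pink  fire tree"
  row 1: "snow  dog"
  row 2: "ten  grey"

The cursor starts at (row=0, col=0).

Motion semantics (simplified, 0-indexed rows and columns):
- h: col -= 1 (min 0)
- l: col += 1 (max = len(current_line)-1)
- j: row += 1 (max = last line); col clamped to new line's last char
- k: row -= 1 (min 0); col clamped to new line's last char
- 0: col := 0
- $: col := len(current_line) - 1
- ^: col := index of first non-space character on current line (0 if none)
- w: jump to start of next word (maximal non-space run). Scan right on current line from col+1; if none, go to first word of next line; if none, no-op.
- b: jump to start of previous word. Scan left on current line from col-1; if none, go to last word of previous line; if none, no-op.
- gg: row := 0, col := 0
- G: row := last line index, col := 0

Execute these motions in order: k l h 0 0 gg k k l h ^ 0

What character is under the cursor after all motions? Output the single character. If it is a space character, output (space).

Answer: p

Derivation:
After 1 (k): row=0 col=0 char='p'
After 2 (l): row=0 col=1 char='i'
After 3 (h): row=0 col=0 char='p'
After 4 (0): row=0 col=0 char='p'
After 5 (0): row=0 col=0 char='p'
After 6 (gg): row=0 col=0 char='p'
After 7 (k): row=0 col=0 char='p'
After 8 (k): row=0 col=0 char='p'
After 9 (l): row=0 col=1 char='i'
After 10 (h): row=0 col=0 char='p'
After 11 (^): row=0 col=0 char='p'
After 12 (0): row=0 col=0 char='p'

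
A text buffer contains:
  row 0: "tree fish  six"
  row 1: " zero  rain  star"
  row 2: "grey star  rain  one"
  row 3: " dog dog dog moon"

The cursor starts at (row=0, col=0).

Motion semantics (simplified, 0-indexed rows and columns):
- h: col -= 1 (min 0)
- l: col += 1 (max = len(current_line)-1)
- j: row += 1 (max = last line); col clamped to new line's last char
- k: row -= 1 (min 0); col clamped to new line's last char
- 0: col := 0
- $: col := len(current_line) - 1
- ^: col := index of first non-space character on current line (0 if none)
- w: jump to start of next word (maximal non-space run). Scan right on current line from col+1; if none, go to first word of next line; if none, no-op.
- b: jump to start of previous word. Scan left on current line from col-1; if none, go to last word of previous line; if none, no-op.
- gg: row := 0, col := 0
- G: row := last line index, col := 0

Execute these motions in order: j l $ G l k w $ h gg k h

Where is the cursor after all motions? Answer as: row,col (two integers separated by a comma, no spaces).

After 1 (j): row=1 col=0 char='_'
After 2 (l): row=1 col=1 char='z'
After 3 ($): row=1 col=16 char='r'
After 4 (G): row=3 col=0 char='_'
After 5 (l): row=3 col=1 char='d'
After 6 (k): row=2 col=1 char='r'
After 7 (w): row=2 col=5 char='s'
After 8 ($): row=2 col=19 char='e'
After 9 (h): row=2 col=18 char='n'
After 10 (gg): row=0 col=0 char='t'
After 11 (k): row=0 col=0 char='t'
After 12 (h): row=0 col=0 char='t'

Answer: 0,0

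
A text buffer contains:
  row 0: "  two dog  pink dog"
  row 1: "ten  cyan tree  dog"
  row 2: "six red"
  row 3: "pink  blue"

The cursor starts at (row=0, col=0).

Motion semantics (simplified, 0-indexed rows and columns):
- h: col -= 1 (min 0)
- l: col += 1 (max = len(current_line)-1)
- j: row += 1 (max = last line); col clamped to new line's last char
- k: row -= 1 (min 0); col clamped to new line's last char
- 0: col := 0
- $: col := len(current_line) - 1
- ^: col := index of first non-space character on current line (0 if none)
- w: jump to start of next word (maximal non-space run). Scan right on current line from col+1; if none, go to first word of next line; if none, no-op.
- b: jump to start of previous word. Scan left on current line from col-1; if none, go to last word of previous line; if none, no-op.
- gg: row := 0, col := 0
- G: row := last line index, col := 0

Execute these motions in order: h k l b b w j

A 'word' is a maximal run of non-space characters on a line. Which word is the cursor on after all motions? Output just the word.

After 1 (h): row=0 col=0 char='_'
After 2 (k): row=0 col=0 char='_'
After 3 (l): row=0 col=1 char='_'
After 4 (b): row=0 col=1 char='_'
After 5 (b): row=0 col=1 char='_'
After 6 (w): row=0 col=2 char='t'
After 7 (j): row=1 col=2 char='n'

Answer: ten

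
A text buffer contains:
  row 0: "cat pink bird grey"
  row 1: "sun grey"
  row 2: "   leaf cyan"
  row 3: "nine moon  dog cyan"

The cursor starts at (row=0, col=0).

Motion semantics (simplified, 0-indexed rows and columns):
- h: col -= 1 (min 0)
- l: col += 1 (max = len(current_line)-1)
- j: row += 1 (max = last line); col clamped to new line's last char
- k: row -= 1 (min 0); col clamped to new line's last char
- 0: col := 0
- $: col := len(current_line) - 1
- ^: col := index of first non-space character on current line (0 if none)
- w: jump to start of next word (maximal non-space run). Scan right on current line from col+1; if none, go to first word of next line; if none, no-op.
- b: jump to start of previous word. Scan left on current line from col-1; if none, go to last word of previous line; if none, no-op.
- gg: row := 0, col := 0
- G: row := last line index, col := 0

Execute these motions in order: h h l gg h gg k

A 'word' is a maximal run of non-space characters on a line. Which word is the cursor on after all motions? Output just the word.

Answer: cat

Derivation:
After 1 (h): row=0 col=0 char='c'
After 2 (h): row=0 col=0 char='c'
After 3 (l): row=0 col=1 char='a'
After 4 (gg): row=0 col=0 char='c'
After 5 (h): row=0 col=0 char='c'
After 6 (gg): row=0 col=0 char='c'
After 7 (k): row=0 col=0 char='c'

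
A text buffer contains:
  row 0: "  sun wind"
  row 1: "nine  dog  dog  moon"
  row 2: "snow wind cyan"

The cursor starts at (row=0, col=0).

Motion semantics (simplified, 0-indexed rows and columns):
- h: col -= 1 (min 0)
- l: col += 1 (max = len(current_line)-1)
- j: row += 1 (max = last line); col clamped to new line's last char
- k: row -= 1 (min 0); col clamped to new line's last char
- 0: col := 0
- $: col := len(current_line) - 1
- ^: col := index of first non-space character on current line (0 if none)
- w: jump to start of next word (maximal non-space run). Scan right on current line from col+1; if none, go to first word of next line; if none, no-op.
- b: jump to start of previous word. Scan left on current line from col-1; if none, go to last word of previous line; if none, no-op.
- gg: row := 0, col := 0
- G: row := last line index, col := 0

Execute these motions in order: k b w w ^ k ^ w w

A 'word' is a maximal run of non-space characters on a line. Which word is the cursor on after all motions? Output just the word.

After 1 (k): row=0 col=0 char='_'
After 2 (b): row=0 col=0 char='_'
After 3 (w): row=0 col=2 char='s'
After 4 (w): row=0 col=6 char='w'
After 5 (^): row=0 col=2 char='s'
After 6 (k): row=0 col=2 char='s'
After 7 (^): row=0 col=2 char='s'
After 8 (w): row=0 col=6 char='w'
After 9 (w): row=1 col=0 char='n'

Answer: nine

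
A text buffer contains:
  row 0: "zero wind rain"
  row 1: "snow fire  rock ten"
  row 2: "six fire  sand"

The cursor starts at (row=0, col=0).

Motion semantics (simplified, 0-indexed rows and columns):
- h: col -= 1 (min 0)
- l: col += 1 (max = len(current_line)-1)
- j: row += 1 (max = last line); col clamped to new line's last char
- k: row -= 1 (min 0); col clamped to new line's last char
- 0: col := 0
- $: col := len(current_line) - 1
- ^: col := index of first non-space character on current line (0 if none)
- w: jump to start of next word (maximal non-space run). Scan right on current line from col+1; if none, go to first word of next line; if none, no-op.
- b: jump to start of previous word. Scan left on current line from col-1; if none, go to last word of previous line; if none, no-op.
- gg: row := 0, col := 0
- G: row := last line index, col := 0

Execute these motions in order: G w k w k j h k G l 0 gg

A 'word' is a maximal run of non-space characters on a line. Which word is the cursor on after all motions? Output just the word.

Answer: zero

Derivation:
After 1 (G): row=2 col=0 char='s'
After 2 (w): row=2 col=4 char='f'
After 3 (k): row=1 col=4 char='_'
After 4 (w): row=1 col=5 char='f'
After 5 (k): row=0 col=5 char='w'
After 6 (j): row=1 col=5 char='f'
After 7 (h): row=1 col=4 char='_'
After 8 (k): row=0 col=4 char='_'
After 9 (G): row=2 col=0 char='s'
After 10 (l): row=2 col=1 char='i'
After 11 (0): row=2 col=0 char='s'
After 12 (gg): row=0 col=0 char='z'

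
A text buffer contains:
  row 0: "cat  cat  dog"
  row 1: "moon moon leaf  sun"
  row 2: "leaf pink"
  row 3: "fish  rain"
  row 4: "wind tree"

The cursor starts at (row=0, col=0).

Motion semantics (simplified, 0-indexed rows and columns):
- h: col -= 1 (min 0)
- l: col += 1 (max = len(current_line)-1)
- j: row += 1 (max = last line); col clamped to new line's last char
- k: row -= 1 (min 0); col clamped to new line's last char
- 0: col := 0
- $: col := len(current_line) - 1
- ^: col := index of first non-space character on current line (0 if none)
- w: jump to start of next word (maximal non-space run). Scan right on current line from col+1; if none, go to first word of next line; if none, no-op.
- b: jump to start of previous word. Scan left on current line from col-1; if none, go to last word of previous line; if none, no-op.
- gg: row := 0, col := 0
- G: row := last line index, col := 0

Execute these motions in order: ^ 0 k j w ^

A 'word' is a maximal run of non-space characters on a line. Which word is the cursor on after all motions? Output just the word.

Answer: moon

Derivation:
After 1 (^): row=0 col=0 char='c'
After 2 (0): row=0 col=0 char='c'
After 3 (k): row=0 col=0 char='c'
After 4 (j): row=1 col=0 char='m'
After 5 (w): row=1 col=5 char='m'
After 6 (^): row=1 col=0 char='m'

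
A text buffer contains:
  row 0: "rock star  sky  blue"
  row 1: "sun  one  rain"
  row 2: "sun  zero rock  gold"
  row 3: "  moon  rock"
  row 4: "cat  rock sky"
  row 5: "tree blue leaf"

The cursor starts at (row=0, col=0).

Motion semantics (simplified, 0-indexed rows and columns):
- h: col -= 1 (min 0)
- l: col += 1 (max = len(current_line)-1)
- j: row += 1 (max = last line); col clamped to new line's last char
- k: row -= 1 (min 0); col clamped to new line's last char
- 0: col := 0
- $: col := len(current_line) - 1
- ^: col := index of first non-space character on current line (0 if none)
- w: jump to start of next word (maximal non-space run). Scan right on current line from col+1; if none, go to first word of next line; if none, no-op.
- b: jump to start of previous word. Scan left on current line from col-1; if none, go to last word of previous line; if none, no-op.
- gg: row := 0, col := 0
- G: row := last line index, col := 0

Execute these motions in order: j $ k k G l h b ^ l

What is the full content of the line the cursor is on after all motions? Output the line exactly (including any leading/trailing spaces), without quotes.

Answer: cat  rock sky

Derivation:
After 1 (j): row=1 col=0 char='s'
After 2 ($): row=1 col=13 char='n'
After 3 (k): row=0 col=13 char='y'
After 4 (k): row=0 col=13 char='y'
After 5 (G): row=5 col=0 char='t'
After 6 (l): row=5 col=1 char='r'
After 7 (h): row=5 col=0 char='t'
After 8 (b): row=4 col=10 char='s'
After 9 (^): row=4 col=0 char='c'
After 10 (l): row=4 col=1 char='a'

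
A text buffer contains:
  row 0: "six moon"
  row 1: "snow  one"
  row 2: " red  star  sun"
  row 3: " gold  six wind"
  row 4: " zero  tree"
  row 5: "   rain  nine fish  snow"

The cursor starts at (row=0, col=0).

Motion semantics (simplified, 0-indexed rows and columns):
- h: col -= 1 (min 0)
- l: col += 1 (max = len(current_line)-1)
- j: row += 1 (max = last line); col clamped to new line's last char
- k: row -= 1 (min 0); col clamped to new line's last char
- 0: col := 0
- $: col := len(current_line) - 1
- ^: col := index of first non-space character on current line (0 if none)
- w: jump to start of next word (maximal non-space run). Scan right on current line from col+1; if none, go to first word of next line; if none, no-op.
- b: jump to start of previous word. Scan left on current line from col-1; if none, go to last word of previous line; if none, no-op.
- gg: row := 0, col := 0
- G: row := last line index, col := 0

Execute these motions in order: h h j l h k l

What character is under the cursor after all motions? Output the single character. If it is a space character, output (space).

After 1 (h): row=0 col=0 char='s'
After 2 (h): row=0 col=0 char='s'
After 3 (j): row=1 col=0 char='s'
After 4 (l): row=1 col=1 char='n'
After 5 (h): row=1 col=0 char='s'
After 6 (k): row=0 col=0 char='s'
After 7 (l): row=0 col=1 char='i'

Answer: i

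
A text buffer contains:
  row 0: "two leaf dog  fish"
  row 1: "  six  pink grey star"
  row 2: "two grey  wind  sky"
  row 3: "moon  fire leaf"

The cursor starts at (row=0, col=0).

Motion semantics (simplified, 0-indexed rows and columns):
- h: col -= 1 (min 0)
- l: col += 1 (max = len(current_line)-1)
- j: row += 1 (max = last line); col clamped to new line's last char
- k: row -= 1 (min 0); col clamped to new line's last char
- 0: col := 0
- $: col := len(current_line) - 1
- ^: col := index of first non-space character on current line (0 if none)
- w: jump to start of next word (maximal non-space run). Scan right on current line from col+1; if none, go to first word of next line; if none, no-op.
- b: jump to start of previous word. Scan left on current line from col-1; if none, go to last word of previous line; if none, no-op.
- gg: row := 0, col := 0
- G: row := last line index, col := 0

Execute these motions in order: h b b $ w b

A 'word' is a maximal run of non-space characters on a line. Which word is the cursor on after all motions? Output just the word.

After 1 (h): row=0 col=0 char='t'
After 2 (b): row=0 col=0 char='t'
After 3 (b): row=0 col=0 char='t'
After 4 ($): row=0 col=17 char='h'
After 5 (w): row=1 col=2 char='s'
After 6 (b): row=0 col=14 char='f'

Answer: fish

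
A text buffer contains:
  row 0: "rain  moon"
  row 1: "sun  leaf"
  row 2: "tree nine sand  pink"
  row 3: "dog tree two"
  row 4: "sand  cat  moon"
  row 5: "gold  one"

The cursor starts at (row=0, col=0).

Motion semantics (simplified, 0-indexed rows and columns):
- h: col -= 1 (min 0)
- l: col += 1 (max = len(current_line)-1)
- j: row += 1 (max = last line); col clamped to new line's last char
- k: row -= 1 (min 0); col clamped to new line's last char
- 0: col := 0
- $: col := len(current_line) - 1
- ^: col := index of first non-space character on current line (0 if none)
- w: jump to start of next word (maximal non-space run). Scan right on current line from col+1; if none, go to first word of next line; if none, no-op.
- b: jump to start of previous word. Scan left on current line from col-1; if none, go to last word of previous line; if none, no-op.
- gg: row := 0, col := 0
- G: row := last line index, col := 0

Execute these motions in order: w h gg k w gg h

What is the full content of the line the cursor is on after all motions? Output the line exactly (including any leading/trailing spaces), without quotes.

After 1 (w): row=0 col=6 char='m'
After 2 (h): row=0 col=5 char='_'
After 3 (gg): row=0 col=0 char='r'
After 4 (k): row=0 col=0 char='r'
After 5 (w): row=0 col=6 char='m'
After 6 (gg): row=0 col=0 char='r'
After 7 (h): row=0 col=0 char='r'

Answer: rain  moon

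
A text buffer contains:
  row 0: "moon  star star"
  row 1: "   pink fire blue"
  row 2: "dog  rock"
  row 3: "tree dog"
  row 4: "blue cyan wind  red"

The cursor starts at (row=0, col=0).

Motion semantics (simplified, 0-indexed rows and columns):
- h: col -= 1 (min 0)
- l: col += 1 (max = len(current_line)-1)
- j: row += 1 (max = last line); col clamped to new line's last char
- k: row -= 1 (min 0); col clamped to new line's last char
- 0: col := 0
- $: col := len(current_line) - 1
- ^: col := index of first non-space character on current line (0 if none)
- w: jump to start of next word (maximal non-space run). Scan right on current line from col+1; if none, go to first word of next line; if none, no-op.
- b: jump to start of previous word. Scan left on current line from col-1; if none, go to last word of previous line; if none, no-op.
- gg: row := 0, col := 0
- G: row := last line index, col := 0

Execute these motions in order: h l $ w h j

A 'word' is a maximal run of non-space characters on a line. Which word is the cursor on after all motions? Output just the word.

Answer: dog

Derivation:
After 1 (h): row=0 col=0 char='m'
After 2 (l): row=0 col=1 char='o'
After 3 ($): row=0 col=14 char='r'
After 4 (w): row=1 col=3 char='p'
After 5 (h): row=1 col=2 char='_'
After 6 (j): row=2 col=2 char='g'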